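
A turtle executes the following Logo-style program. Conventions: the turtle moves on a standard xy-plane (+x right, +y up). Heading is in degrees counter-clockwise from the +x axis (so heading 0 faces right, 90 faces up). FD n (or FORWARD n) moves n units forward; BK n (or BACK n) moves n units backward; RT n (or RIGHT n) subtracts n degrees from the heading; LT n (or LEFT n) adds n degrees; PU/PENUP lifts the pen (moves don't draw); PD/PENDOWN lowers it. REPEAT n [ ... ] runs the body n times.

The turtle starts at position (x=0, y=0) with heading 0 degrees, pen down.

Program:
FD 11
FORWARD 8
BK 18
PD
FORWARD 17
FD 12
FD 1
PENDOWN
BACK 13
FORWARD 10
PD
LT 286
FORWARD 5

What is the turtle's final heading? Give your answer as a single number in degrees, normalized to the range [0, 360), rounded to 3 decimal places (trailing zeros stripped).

Executing turtle program step by step:
Start: pos=(0,0), heading=0, pen down
FD 11: (0,0) -> (11,0) [heading=0, draw]
FD 8: (11,0) -> (19,0) [heading=0, draw]
BK 18: (19,0) -> (1,0) [heading=0, draw]
PD: pen down
FD 17: (1,0) -> (18,0) [heading=0, draw]
FD 12: (18,0) -> (30,0) [heading=0, draw]
FD 1: (30,0) -> (31,0) [heading=0, draw]
PD: pen down
BK 13: (31,0) -> (18,0) [heading=0, draw]
FD 10: (18,0) -> (28,0) [heading=0, draw]
PD: pen down
LT 286: heading 0 -> 286
FD 5: (28,0) -> (29.378,-4.806) [heading=286, draw]
Final: pos=(29.378,-4.806), heading=286, 9 segment(s) drawn

Answer: 286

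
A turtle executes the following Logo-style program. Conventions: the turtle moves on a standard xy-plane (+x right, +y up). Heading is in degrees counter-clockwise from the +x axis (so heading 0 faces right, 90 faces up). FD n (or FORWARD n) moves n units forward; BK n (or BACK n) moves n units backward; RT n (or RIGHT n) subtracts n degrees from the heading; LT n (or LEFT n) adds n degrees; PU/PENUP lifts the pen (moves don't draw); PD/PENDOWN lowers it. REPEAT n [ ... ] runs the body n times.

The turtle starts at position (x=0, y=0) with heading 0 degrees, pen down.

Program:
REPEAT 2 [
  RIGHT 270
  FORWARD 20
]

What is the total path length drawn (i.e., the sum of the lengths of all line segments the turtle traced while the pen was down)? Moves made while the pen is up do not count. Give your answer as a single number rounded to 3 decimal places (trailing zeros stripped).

Executing turtle program step by step:
Start: pos=(0,0), heading=0, pen down
REPEAT 2 [
  -- iteration 1/2 --
  RT 270: heading 0 -> 90
  FD 20: (0,0) -> (0,20) [heading=90, draw]
  -- iteration 2/2 --
  RT 270: heading 90 -> 180
  FD 20: (0,20) -> (-20,20) [heading=180, draw]
]
Final: pos=(-20,20), heading=180, 2 segment(s) drawn

Segment lengths:
  seg 1: (0,0) -> (0,20), length = 20
  seg 2: (0,20) -> (-20,20), length = 20
Total = 40

Answer: 40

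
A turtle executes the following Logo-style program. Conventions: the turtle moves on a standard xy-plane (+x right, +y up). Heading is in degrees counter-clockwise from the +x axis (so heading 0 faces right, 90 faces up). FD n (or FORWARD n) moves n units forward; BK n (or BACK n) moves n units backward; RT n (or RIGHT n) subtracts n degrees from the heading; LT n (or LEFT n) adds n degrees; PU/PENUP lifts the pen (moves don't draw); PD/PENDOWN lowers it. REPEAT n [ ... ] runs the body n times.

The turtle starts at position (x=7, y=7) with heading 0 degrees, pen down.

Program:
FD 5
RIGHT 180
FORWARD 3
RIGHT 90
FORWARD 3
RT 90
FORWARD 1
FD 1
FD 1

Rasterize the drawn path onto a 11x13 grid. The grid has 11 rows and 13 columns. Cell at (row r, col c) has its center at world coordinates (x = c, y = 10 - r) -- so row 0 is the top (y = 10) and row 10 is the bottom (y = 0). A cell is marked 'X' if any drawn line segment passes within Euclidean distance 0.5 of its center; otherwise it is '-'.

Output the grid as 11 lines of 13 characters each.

Answer: ---------XXXX
---------X---
---------X---
-------XXXXXX
-------------
-------------
-------------
-------------
-------------
-------------
-------------

Derivation:
Segment 0: (7,7) -> (12,7)
Segment 1: (12,7) -> (9,7)
Segment 2: (9,7) -> (9,10)
Segment 3: (9,10) -> (10,10)
Segment 4: (10,10) -> (11,10)
Segment 5: (11,10) -> (12,10)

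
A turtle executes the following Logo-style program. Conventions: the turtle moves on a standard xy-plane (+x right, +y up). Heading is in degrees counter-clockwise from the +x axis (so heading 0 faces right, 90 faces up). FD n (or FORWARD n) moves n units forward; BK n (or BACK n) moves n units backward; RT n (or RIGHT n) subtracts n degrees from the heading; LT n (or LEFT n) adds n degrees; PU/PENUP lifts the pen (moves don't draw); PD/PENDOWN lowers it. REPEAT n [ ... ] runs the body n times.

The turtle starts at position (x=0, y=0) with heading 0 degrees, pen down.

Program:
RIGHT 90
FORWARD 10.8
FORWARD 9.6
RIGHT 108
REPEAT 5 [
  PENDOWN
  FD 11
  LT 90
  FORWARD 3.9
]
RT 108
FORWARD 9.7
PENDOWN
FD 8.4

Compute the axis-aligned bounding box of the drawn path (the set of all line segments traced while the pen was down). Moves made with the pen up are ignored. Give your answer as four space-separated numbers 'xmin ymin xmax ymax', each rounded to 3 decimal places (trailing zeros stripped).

Answer: -26.31 -35.776 3.709 0

Derivation:
Executing turtle program step by step:
Start: pos=(0,0), heading=0, pen down
RT 90: heading 0 -> 270
FD 10.8: (0,0) -> (0,-10.8) [heading=270, draw]
FD 9.6: (0,-10.8) -> (0,-20.4) [heading=270, draw]
RT 108: heading 270 -> 162
REPEAT 5 [
  -- iteration 1/5 --
  PD: pen down
  FD 11: (0,-20.4) -> (-10.462,-17.001) [heading=162, draw]
  LT 90: heading 162 -> 252
  FD 3.9: (-10.462,-17.001) -> (-11.667,-20.71) [heading=252, draw]
  -- iteration 2/5 --
  PD: pen down
  FD 11: (-11.667,-20.71) -> (-15.066,-31.172) [heading=252, draw]
  LT 90: heading 252 -> 342
  FD 3.9: (-15.066,-31.172) -> (-11.357,-32.377) [heading=342, draw]
  -- iteration 3/5 --
  PD: pen down
  FD 11: (-11.357,-32.377) -> (-0.895,-35.776) [heading=342, draw]
  LT 90: heading 342 -> 72
  FD 3.9: (-0.895,-35.776) -> (0.31,-32.067) [heading=72, draw]
  -- iteration 4/5 --
  PD: pen down
  FD 11: (0.31,-32.067) -> (3.709,-21.605) [heading=72, draw]
  LT 90: heading 72 -> 162
  FD 3.9: (3.709,-21.605) -> (0,-20.4) [heading=162, draw]
  -- iteration 5/5 --
  PD: pen down
  FD 11: (0,-20.4) -> (-10.462,-17.001) [heading=162, draw]
  LT 90: heading 162 -> 252
  FD 3.9: (-10.462,-17.001) -> (-11.667,-20.71) [heading=252, draw]
]
RT 108: heading 252 -> 144
FD 9.7: (-11.667,-20.71) -> (-19.514,-15.008) [heading=144, draw]
PD: pen down
FD 8.4: (-19.514,-15.008) -> (-26.31,-10.071) [heading=144, draw]
Final: pos=(-26.31,-10.071), heading=144, 14 segment(s) drawn

Segment endpoints: x in {-26.31, -19.514, -15.066, -11.667, -11.667, -11.357, -10.462, -10.462, -0.895, 0, 0, 0, 0, 0.31, 3.709}, y in {-35.776, -32.377, -32.067, -31.172, -21.605, -20.71, -20.71, -20.4, -20.4, -17.001, -17.001, -15.008, -10.8, -10.071, 0}
xmin=-26.31, ymin=-35.776, xmax=3.709, ymax=0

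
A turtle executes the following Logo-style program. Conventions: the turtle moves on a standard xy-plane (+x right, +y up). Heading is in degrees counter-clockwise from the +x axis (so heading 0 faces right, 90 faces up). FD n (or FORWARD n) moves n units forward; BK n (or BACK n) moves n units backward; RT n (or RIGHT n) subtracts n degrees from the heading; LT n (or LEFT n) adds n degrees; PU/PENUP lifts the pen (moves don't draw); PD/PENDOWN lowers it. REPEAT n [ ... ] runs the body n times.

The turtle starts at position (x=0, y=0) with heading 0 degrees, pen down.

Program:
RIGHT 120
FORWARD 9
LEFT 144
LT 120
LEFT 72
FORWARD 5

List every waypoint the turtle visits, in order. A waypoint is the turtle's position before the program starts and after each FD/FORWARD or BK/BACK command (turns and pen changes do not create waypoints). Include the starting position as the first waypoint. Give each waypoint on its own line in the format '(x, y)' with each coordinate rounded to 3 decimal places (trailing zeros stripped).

Answer: (0, 0)
(-4.5, -7.794)
(-8.545, -10.733)

Derivation:
Executing turtle program step by step:
Start: pos=(0,0), heading=0, pen down
RT 120: heading 0 -> 240
FD 9: (0,0) -> (-4.5,-7.794) [heading=240, draw]
LT 144: heading 240 -> 24
LT 120: heading 24 -> 144
LT 72: heading 144 -> 216
FD 5: (-4.5,-7.794) -> (-8.545,-10.733) [heading=216, draw]
Final: pos=(-8.545,-10.733), heading=216, 2 segment(s) drawn
Waypoints (3 total):
(0, 0)
(-4.5, -7.794)
(-8.545, -10.733)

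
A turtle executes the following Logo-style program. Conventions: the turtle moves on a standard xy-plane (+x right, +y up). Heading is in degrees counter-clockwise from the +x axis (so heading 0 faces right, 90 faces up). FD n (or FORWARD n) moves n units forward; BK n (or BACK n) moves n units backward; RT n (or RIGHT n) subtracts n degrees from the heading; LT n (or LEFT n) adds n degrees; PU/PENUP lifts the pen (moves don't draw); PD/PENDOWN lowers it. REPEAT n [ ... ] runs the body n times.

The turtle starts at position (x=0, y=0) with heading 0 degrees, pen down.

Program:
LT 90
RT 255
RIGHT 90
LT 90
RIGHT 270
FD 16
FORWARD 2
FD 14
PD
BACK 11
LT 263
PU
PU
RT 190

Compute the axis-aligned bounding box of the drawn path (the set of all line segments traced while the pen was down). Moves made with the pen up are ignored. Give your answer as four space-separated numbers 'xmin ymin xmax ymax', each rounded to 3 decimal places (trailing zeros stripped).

Executing turtle program step by step:
Start: pos=(0,0), heading=0, pen down
LT 90: heading 0 -> 90
RT 255: heading 90 -> 195
RT 90: heading 195 -> 105
LT 90: heading 105 -> 195
RT 270: heading 195 -> 285
FD 16: (0,0) -> (4.141,-15.455) [heading=285, draw]
FD 2: (4.141,-15.455) -> (4.659,-17.387) [heading=285, draw]
FD 14: (4.659,-17.387) -> (8.282,-30.91) [heading=285, draw]
PD: pen down
BK 11: (8.282,-30.91) -> (5.435,-20.284) [heading=285, draw]
LT 263: heading 285 -> 188
PU: pen up
PU: pen up
RT 190: heading 188 -> 358
Final: pos=(5.435,-20.284), heading=358, 4 segment(s) drawn

Segment endpoints: x in {0, 4.141, 4.659, 5.435, 8.282}, y in {-30.91, -20.284, -17.387, -15.455, 0}
xmin=0, ymin=-30.91, xmax=8.282, ymax=0

Answer: 0 -30.91 8.282 0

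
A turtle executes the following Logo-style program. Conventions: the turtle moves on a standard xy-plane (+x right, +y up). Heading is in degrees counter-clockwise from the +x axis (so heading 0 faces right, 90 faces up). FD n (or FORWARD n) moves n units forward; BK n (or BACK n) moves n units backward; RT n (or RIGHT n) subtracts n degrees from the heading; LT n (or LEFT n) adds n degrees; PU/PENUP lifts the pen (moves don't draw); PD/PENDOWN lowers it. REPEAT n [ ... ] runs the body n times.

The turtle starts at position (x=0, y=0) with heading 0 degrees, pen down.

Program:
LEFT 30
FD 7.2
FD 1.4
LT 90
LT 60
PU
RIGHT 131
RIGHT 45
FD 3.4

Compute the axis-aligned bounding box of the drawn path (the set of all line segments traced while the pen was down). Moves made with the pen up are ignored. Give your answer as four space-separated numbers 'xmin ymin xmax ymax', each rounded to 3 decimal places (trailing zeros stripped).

Answer: 0 0 7.448 4.3

Derivation:
Executing turtle program step by step:
Start: pos=(0,0), heading=0, pen down
LT 30: heading 0 -> 30
FD 7.2: (0,0) -> (6.235,3.6) [heading=30, draw]
FD 1.4: (6.235,3.6) -> (7.448,4.3) [heading=30, draw]
LT 90: heading 30 -> 120
LT 60: heading 120 -> 180
PU: pen up
RT 131: heading 180 -> 49
RT 45: heading 49 -> 4
FD 3.4: (7.448,4.3) -> (10.84,4.537) [heading=4, move]
Final: pos=(10.84,4.537), heading=4, 2 segment(s) drawn

Segment endpoints: x in {0, 6.235, 7.448}, y in {0, 3.6, 4.3}
xmin=0, ymin=0, xmax=7.448, ymax=4.3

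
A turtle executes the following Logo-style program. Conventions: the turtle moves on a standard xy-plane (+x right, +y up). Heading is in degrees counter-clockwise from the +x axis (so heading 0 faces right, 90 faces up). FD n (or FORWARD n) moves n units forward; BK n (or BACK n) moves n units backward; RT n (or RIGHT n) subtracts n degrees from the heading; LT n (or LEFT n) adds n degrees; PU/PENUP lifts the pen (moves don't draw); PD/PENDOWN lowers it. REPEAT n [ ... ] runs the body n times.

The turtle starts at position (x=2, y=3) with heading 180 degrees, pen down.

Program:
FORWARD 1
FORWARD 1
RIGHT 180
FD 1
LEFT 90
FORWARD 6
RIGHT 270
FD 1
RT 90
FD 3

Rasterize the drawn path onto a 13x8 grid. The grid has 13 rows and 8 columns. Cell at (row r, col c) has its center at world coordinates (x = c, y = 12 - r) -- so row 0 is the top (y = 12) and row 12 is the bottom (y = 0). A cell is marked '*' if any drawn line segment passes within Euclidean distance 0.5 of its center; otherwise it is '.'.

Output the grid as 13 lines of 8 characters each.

Segment 0: (2,3) -> (1,3)
Segment 1: (1,3) -> (0,3)
Segment 2: (0,3) -> (1,3)
Segment 3: (1,3) -> (1,9)
Segment 4: (1,9) -> (0,9)
Segment 5: (0,9) -> (-0,12)

Answer: *.......
*.......
*.......
**......
.*......
.*......
.*......
.*......
.*......
***.....
........
........
........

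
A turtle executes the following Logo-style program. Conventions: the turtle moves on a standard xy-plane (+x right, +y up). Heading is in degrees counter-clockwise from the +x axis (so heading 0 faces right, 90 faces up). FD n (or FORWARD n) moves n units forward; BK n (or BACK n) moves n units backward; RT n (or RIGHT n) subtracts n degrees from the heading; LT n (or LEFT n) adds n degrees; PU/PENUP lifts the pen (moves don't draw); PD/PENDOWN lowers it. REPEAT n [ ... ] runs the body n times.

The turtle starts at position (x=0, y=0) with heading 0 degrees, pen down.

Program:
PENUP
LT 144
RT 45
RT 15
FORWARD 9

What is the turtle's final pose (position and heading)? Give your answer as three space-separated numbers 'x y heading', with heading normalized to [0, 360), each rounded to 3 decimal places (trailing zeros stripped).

Answer: 0.941 8.951 84

Derivation:
Executing turtle program step by step:
Start: pos=(0,0), heading=0, pen down
PU: pen up
LT 144: heading 0 -> 144
RT 45: heading 144 -> 99
RT 15: heading 99 -> 84
FD 9: (0,0) -> (0.941,8.951) [heading=84, move]
Final: pos=(0.941,8.951), heading=84, 0 segment(s) drawn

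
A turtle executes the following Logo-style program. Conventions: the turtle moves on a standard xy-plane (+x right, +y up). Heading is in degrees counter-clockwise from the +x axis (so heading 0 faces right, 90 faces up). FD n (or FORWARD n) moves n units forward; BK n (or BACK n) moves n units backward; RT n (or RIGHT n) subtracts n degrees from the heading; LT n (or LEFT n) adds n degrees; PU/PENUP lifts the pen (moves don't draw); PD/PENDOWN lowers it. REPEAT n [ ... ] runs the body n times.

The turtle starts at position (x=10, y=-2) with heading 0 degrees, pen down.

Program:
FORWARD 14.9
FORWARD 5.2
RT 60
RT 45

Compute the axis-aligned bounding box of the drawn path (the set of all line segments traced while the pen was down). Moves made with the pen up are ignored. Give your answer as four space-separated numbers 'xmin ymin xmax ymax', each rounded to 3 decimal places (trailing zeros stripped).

Executing turtle program step by step:
Start: pos=(10,-2), heading=0, pen down
FD 14.9: (10,-2) -> (24.9,-2) [heading=0, draw]
FD 5.2: (24.9,-2) -> (30.1,-2) [heading=0, draw]
RT 60: heading 0 -> 300
RT 45: heading 300 -> 255
Final: pos=(30.1,-2), heading=255, 2 segment(s) drawn

Segment endpoints: x in {10, 24.9, 30.1}, y in {-2}
xmin=10, ymin=-2, xmax=30.1, ymax=-2

Answer: 10 -2 30.1 -2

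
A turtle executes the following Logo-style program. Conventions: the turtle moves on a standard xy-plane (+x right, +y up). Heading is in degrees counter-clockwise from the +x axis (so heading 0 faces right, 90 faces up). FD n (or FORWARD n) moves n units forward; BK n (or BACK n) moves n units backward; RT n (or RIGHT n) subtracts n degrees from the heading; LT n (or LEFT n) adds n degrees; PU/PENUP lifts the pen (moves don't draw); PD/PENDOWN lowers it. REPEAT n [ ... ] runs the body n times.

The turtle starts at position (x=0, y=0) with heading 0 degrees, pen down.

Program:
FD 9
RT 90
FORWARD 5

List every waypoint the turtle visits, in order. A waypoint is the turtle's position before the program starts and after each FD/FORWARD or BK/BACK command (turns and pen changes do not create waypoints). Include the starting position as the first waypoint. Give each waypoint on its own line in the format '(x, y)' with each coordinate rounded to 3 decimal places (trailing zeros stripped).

Answer: (0, 0)
(9, 0)
(9, -5)

Derivation:
Executing turtle program step by step:
Start: pos=(0,0), heading=0, pen down
FD 9: (0,0) -> (9,0) [heading=0, draw]
RT 90: heading 0 -> 270
FD 5: (9,0) -> (9,-5) [heading=270, draw]
Final: pos=(9,-5), heading=270, 2 segment(s) drawn
Waypoints (3 total):
(0, 0)
(9, 0)
(9, -5)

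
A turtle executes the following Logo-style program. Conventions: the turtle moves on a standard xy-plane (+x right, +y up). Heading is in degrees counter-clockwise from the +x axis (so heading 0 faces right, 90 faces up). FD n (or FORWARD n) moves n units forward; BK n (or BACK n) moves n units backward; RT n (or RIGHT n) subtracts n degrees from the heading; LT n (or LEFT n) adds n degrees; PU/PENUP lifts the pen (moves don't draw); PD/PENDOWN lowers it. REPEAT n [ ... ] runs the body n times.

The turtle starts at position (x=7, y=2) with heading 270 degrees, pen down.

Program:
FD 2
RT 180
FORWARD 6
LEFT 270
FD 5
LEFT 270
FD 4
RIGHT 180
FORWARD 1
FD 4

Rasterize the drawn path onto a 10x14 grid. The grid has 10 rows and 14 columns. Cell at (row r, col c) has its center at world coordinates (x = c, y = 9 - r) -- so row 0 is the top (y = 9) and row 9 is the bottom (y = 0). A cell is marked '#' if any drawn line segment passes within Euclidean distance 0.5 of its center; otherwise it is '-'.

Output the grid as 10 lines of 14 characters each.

Segment 0: (7,2) -> (7,0)
Segment 1: (7,0) -> (7,6)
Segment 2: (7,6) -> (12,6)
Segment 3: (12,6) -> (12,2)
Segment 4: (12,2) -> (12,3)
Segment 5: (12,3) -> (12,7)

Answer: --------------
--------------
------------#-
-------######-
-------#----#-
-------#----#-
-------#----#-
-------#----#-
-------#------
-------#------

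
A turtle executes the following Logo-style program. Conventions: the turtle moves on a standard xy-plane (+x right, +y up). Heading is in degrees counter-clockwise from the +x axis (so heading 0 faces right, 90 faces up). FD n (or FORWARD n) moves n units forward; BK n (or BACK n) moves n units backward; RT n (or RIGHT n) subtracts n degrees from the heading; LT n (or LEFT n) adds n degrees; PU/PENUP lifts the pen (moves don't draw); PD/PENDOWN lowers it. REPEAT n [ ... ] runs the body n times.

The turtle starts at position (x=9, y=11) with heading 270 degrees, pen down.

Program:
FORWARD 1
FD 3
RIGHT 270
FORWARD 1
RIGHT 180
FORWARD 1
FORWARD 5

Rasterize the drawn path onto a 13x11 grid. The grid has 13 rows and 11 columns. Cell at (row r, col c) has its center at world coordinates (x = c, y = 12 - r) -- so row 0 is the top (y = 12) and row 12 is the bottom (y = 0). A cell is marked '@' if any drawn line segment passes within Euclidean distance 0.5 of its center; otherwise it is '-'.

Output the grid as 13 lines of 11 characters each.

Answer: -----------
---------@-
---------@-
---------@-
---------@-
----@@@@@@@
-----------
-----------
-----------
-----------
-----------
-----------
-----------

Derivation:
Segment 0: (9,11) -> (9,10)
Segment 1: (9,10) -> (9,7)
Segment 2: (9,7) -> (10,7)
Segment 3: (10,7) -> (9,7)
Segment 4: (9,7) -> (4,7)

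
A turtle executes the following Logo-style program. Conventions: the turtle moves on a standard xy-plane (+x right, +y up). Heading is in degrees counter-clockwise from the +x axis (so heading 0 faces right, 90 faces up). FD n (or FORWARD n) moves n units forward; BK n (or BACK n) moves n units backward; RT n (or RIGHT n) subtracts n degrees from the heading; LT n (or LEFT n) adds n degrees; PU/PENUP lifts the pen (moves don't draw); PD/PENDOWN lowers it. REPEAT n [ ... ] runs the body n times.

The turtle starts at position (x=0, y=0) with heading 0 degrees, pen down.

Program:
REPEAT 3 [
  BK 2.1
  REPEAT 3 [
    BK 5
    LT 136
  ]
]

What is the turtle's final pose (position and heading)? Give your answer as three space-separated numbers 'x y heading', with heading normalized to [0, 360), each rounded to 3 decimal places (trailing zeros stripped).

Answer: -8.402 -4.007 144

Derivation:
Executing turtle program step by step:
Start: pos=(0,0), heading=0, pen down
REPEAT 3 [
  -- iteration 1/3 --
  BK 2.1: (0,0) -> (-2.1,0) [heading=0, draw]
  REPEAT 3 [
    -- iteration 1/3 --
    BK 5: (-2.1,0) -> (-7.1,0) [heading=0, draw]
    LT 136: heading 0 -> 136
    -- iteration 2/3 --
    BK 5: (-7.1,0) -> (-3.503,-3.473) [heading=136, draw]
    LT 136: heading 136 -> 272
    -- iteration 3/3 --
    BK 5: (-3.503,-3.473) -> (-3.678,1.524) [heading=272, draw]
    LT 136: heading 272 -> 48
  ]
  -- iteration 2/3 --
  BK 2.1: (-3.678,1.524) -> (-5.083,-0.037) [heading=48, draw]
  REPEAT 3 [
    -- iteration 1/3 --
    BK 5: (-5.083,-0.037) -> (-8.429,-3.753) [heading=48, draw]
    LT 136: heading 48 -> 184
    -- iteration 2/3 --
    BK 5: (-8.429,-3.753) -> (-3.441,-3.404) [heading=184, draw]
    LT 136: heading 184 -> 320
    -- iteration 3/3 --
    BK 5: (-3.441,-3.404) -> (-7.271,-0.19) [heading=320, draw]
    LT 136: heading 320 -> 96
  ]
  -- iteration 3/3 --
  BK 2.1: (-7.271,-0.19) -> (-7.052,-2.278) [heading=96, draw]
  REPEAT 3 [
    -- iteration 1/3 --
    BK 5: (-7.052,-2.278) -> (-6.529,-7.251) [heading=96, draw]
    LT 136: heading 96 -> 232
    -- iteration 2/3 --
    BK 5: (-6.529,-7.251) -> (-3.451,-3.311) [heading=232, draw]
    LT 136: heading 232 -> 8
    -- iteration 3/3 --
    BK 5: (-3.451,-3.311) -> (-8.402,-4.007) [heading=8, draw]
    LT 136: heading 8 -> 144
  ]
]
Final: pos=(-8.402,-4.007), heading=144, 12 segment(s) drawn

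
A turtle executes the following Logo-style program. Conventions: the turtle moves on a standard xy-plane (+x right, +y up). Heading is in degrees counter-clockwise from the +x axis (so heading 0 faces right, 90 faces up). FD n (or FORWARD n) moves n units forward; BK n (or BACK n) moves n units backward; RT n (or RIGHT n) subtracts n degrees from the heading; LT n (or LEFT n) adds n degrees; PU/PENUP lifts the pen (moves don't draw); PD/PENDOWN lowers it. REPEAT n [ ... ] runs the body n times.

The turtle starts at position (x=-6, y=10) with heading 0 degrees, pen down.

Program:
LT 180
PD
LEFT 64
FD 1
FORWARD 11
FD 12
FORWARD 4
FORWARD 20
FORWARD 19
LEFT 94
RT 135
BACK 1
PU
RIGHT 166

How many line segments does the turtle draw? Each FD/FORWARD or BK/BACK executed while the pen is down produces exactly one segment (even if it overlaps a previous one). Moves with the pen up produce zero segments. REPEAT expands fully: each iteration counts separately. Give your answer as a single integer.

Answer: 7

Derivation:
Executing turtle program step by step:
Start: pos=(-6,10), heading=0, pen down
LT 180: heading 0 -> 180
PD: pen down
LT 64: heading 180 -> 244
FD 1: (-6,10) -> (-6.438,9.101) [heading=244, draw]
FD 11: (-6.438,9.101) -> (-11.26,-0.786) [heading=244, draw]
FD 12: (-11.26,-0.786) -> (-16.521,-11.571) [heading=244, draw]
FD 4: (-16.521,-11.571) -> (-18.274,-15.166) [heading=244, draw]
FD 20: (-18.274,-15.166) -> (-27.042,-33.142) [heading=244, draw]
FD 19: (-27.042,-33.142) -> (-35.371,-50.219) [heading=244, draw]
LT 94: heading 244 -> 338
RT 135: heading 338 -> 203
BK 1: (-35.371,-50.219) -> (-34.45,-49.828) [heading=203, draw]
PU: pen up
RT 166: heading 203 -> 37
Final: pos=(-34.45,-49.828), heading=37, 7 segment(s) drawn
Segments drawn: 7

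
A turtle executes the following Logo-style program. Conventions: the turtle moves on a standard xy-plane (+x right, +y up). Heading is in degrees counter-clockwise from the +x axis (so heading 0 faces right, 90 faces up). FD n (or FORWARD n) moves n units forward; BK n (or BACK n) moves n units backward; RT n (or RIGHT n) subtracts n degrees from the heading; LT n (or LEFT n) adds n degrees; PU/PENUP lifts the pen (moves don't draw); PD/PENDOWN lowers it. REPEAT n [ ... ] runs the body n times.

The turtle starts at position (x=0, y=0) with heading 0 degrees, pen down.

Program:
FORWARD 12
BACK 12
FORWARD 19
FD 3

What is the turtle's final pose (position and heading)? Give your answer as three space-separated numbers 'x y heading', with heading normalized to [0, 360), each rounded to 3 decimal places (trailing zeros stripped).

Answer: 22 0 0

Derivation:
Executing turtle program step by step:
Start: pos=(0,0), heading=0, pen down
FD 12: (0,0) -> (12,0) [heading=0, draw]
BK 12: (12,0) -> (0,0) [heading=0, draw]
FD 19: (0,0) -> (19,0) [heading=0, draw]
FD 3: (19,0) -> (22,0) [heading=0, draw]
Final: pos=(22,0), heading=0, 4 segment(s) drawn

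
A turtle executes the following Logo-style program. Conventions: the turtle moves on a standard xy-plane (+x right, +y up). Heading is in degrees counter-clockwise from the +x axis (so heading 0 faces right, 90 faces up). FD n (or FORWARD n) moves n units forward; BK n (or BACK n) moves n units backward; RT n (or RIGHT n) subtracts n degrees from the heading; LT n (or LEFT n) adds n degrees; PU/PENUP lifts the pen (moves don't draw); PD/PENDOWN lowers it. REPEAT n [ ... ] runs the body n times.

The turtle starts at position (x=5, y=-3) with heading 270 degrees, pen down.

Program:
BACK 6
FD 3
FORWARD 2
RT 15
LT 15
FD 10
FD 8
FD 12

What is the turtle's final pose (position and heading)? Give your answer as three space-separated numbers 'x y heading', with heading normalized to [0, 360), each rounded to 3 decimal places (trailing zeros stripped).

Answer: 5 -32 270

Derivation:
Executing turtle program step by step:
Start: pos=(5,-3), heading=270, pen down
BK 6: (5,-3) -> (5,3) [heading=270, draw]
FD 3: (5,3) -> (5,0) [heading=270, draw]
FD 2: (5,0) -> (5,-2) [heading=270, draw]
RT 15: heading 270 -> 255
LT 15: heading 255 -> 270
FD 10: (5,-2) -> (5,-12) [heading=270, draw]
FD 8: (5,-12) -> (5,-20) [heading=270, draw]
FD 12: (5,-20) -> (5,-32) [heading=270, draw]
Final: pos=(5,-32), heading=270, 6 segment(s) drawn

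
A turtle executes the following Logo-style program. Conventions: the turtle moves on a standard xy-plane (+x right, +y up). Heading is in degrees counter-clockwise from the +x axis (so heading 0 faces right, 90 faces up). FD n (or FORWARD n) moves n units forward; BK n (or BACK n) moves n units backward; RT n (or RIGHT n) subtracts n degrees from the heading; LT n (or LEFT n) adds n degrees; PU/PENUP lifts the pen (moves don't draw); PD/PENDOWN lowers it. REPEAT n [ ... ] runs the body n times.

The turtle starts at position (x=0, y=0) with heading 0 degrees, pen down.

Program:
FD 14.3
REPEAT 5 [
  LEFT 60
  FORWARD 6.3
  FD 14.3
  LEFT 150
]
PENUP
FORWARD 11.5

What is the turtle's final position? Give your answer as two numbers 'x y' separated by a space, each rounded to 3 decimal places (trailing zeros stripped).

Answer: 21.499 -0.97

Derivation:
Executing turtle program step by step:
Start: pos=(0,0), heading=0, pen down
FD 14.3: (0,0) -> (14.3,0) [heading=0, draw]
REPEAT 5 [
  -- iteration 1/5 --
  LT 60: heading 0 -> 60
  FD 6.3: (14.3,0) -> (17.45,5.456) [heading=60, draw]
  FD 14.3: (17.45,5.456) -> (24.6,17.84) [heading=60, draw]
  LT 150: heading 60 -> 210
  -- iteration 2/5 --
  LT 60: heading 210 -> 270
  FD 6.3: (24.6,17.84) -> (24.6,11.54) [heading=270, draw]
  FD 14.3: (24.6,11.54) -> (24.6,-2.76) [heading=270, draw]
  LT 150: heading 270 -> 60
  -- iteration 3/5 --
  LT 60: heading 60 -> 120
  FD 6.3: (24.6,-2.76) -> (21.45,2.696) [heading=120, draw]
  FD 14.3: (21.45,2.696) -> (14.3,15.08) [heading=120, draw]
  LT 150: heading 120 -> 270
  -- iteration 4/5 --
  LT 60: heading 270 -> 330
  FD 6.3: (14.3,15.08) -> (19.756,11.93) [heading=330, draw]
  FD 14.3: (19.756,11.93) -> (32.14,4.78) [heading=330, draw]
  LT 150: heading 330 -> 120
  -- iteration 5/5 --
  LT 60: heading 120 -> 180
  FD 6.3: (32.14,4.78) -> (25.84,4.78) [heading=180, draw]
  FD 14.3: (25.84,4.78) -> (11.54,4.78) [heading=180, draw]
  LT 150: heading 180 -> 330
]
PU: pen up
FD 11.5: (11.54,4.78) -> (21.499,-0.97) [heading=330, move]
Final: pos=(21.499,-0.97), heading=330, 11 segment(s) drawn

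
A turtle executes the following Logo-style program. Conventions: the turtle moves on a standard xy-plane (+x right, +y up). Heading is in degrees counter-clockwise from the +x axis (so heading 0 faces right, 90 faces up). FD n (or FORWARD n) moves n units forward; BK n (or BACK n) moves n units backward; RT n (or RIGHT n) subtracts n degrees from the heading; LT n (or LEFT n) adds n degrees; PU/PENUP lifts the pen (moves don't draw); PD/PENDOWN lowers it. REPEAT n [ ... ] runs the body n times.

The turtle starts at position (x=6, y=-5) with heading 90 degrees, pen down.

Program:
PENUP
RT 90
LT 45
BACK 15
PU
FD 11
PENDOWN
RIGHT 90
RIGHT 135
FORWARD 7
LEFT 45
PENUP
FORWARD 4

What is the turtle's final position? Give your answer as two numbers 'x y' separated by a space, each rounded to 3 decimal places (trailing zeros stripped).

Answer: -6.657 -10.657

Derivation:
Executing turtle program step by step:
Start: pos=(6,-5), heading=90, pen down
PU: pen up
RT 90: heading 90 -> 0
LT 45: heading 0 -> 45
BK 15: (6,-5) -> (-4.607,-15.607) [heading=45, move]
PU: pen up
FD 11: (-4.607,-15.607) -> (3.172,-7.828) [heading=45, move]
PD: pen down
RT 90: heading 45 -> 315
RT 135: heading 315 -> 180
FD 7: (3.172,-7.828) -> (-3.828,-7.828) [heading=180, draw]
LT 45: heading 180 -> 225
PU: pen up
FD 4: (-3.828,-7.828) -> (-6.657,-10.657) [heading=225, move]
Final: pos=(-6.657,-10.657), heading=225, 1 segment(s) drawn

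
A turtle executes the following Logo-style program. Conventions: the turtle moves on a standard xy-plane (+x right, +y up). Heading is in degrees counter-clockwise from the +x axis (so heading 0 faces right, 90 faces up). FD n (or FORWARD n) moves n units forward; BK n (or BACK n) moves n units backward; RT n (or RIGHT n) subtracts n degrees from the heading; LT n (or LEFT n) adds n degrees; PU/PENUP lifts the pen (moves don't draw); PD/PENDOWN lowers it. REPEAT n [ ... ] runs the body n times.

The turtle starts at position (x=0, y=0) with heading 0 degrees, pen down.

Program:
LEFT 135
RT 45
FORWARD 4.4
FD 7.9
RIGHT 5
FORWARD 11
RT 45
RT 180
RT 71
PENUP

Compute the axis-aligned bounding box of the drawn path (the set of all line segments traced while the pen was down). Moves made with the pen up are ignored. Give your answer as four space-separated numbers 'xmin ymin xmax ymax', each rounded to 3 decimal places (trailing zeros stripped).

Executing turtle program step by step:
Start: pos=(0,0), heading=0, pen down
LT 135: heading 0 -> 135
RT 45: heading 135 -> 90
FD 4.4: (0,0) -> (0,4.4) [heading=90, draw]
FD 7.9: (0,4.4) -> (0,12.3) [heading=90, draw]
RT 5: heading 90 -> 85
FD 11: (0,12.3) -> (0.959,23.258) [heading=85, draw]
RT 45: heading 85 -> 40
RT 180: heading 40 -> 220
RT 71: heading 220 -> 149
PU: pen up
Final: pos=(0.959,23.258), heading=149, 3 segment(s) drawn

Segment endpoints: x in {0, 0, 0, 0.959}, y in {0, 4.4, 12.3, 23.258}
xmin=0, ymin=0, xmax=0.959, ymax=23.258

Answer: 0 0 0.959 23.258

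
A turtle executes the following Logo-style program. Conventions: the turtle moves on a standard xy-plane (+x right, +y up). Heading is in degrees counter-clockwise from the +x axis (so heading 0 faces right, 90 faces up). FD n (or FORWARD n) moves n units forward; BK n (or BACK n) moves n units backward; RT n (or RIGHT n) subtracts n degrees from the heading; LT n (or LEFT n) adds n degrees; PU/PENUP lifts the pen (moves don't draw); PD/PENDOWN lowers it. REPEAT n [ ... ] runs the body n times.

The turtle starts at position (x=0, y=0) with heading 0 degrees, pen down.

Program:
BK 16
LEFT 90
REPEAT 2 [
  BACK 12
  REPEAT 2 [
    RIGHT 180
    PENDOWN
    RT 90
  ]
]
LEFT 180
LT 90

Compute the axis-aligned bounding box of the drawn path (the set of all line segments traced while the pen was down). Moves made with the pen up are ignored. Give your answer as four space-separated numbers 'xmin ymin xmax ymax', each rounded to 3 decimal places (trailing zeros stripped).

Answer: -16 -12 0 0

Derivation:
Executing turtle program step by step:
Start: pos=(0,0), heading=0, pen down
BK 16: (0,0) -> (-16,0) [heading=0, draw]
LT 90: heading 0 -> 90
REPEAT 2 [
  -- iteration 1/2 --
  BK 12: (-16,0) -> (-16,-12) [heading=90, draw]
  REPEAT 2 [
    -- iteration 1/2 --
    RT 180: heading 90 -> 270
    PD: pen down
    RT 90: heading 270 -> 180
    -- iteration 2/2 --
    RT 180: heading 180 -> 0
    PD: pen down
    RT 90: heading 0 -> 270
  ]
  -- iteration 2/2 --
  BK 12: (-16,-12) -> (-16,0) [heading=270, draw]
  REPEAT 2 [
    -- iteration 1/2 --
    RT 180: heading 270 -> 90
    PD: pen down
    RT 90: heading 90 -> 0
    -- iteration 2/2 --
    RT 180: heading 0 -> 180
    PD: pen down
    RT 90: heading 180 -> 90
  ]
]
LT 180: heading 90 -> 270
LT 90: heading 270 -> 0
Final: pos=(-16,0), heading=0, 3 segment(s) drawn

Segment endpoints: x in {-16, -16, 0}, y in {-12, 0}
xmin=-16, ymin=-12, xmax=0, ymax=0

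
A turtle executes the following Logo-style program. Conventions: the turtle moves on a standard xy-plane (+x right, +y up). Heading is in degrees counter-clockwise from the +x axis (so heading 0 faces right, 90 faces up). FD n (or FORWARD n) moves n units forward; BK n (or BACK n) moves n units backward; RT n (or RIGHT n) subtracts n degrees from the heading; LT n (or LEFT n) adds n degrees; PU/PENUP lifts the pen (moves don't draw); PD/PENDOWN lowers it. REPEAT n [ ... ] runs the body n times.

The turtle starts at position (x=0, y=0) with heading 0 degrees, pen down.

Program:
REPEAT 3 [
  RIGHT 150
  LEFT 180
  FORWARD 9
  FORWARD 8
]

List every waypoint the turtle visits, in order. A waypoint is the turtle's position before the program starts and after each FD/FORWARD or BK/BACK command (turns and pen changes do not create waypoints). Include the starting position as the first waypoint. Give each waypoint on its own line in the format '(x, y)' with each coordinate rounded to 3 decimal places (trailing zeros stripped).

Executing turtle program step by step:
Start: pos=(0,0), heading=0, pen down
REPEAT 3 [
  -- iteration 1/3 --
  RT 150: heading 0 -> 210
  LT 180: heading 210 -> 30
  FD 9: (0,0) -> (7.794,4.5) [heading=30, draw]
  FD 8: (7.794,4.5) -> (14.722,8.5) [heading=30, draw]
  -- iteration 2/3 --
  RT 150: heading 30 -> 240
  LT 180: heading 240 -> 60
  FD 9: (14.722,8.5) -> (19.222,16.294) [heading=60, draw]
  FD 8: (19.222,16.294) -> (23.222,23.222) [heading=60, draw]
  -- iteration 3/3 --
  RT 150: heading 60 -> 270
  LT 180: heading 270 -> 90
  FD 9: (23.222,23.222) -> (23.222,32.222) [heading=90, draw]
  FD 8: (23.222,32.222) -> (23.222,40.222) [heading=90, draw]
]
Final: pos=(23.222,40.222), heading=90, 6 segment(s) drawn
Waypoints (7 total):
(0, 0)
(7.794, 4.5)
(14.722, 8.5)
(19.222, 16.294)
(23.222, 23.222)
(23.222, 32.222)
(23.222, 40.222)

Answer: (0, 0)
(7.794, 4.5)
(14.722, 8.5)
(19.222, 16.294)
(23.222, 23.222)
(23.222, 32.222)
(23.222, 40.222)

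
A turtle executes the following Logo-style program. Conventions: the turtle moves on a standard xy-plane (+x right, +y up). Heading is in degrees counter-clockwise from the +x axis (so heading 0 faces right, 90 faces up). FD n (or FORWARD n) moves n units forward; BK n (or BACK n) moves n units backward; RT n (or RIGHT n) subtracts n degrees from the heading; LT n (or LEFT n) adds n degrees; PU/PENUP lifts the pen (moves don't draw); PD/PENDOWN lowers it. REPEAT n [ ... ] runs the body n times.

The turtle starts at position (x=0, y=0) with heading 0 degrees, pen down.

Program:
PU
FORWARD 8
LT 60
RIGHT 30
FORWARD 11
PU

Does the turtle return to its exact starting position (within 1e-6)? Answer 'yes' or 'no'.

Answer: no

Derivation:
Executing turtle program step by step:
Start: pos=(0,0), heading=0, pen down
PU: pen up
FD 8: (0,0) -> (8,0) [heading=0, move]
LT 60: heading 0 -> 60
RT 30: heading 60 -> 30
FD 11: (8,0) -> (17.526,5.5) [heading=30, move]
PU: pen up
Final: pos=(17.526,5.5), heading=30, 0 segment(s) drawn

Start position: (0, 0)
Final position: (17.526, 5.5)
Distance = 18.369; >= 1e-6 -> NOT closed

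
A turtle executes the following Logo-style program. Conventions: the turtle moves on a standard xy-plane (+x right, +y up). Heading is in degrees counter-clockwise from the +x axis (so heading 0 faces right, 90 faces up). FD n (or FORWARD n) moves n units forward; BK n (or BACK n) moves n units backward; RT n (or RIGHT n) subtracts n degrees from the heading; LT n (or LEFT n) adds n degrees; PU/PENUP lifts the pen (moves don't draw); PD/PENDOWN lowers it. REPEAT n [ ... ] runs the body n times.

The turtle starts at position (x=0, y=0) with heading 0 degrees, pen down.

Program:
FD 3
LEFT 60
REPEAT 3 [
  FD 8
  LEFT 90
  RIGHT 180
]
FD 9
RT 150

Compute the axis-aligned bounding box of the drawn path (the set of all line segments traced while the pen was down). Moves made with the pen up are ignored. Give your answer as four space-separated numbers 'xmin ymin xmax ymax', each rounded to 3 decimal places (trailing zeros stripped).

Executing turtle program step by step:
Start: pos=(0,0), heading=0, pen down
FD 3: (0,0) -> (3,0) [heading=0, draw]
LT 60: heading 0 -> 60
REPEAT 3 [
  -- iteration 1/3 --
  FD 8: (3,0) -> (7,6.928) [heading=60, draw]
  LT 90: heading 60 -> 150
  RT 180: heading 150 -> 330
  -- iteration 2/3 --
  FD 8: (7,6.928) -> (13.928,2.928) [heading=330, draw]
  LT 90: heading 330 -> 60
  RT 180: heading 60 -> 240
  -- iteration 3/3 --
  FD 8: (13.928,2.928) -> (9.928,-4) [heading=240, draw]
  LT 90: heading 240 -> 330
  RT 180: heading 330 -> 150
]
FD 9: (9.928,-4) -> (2.134,0.5) [heading=150, draw]
RT 150: heading 150 -> 0
Final: pos=(2.134,0.5), heading=0, 5 segment(s) drawn

Segment endpoints: x in {0, 2.134, 3, 7, 9.928, 13.928}, y in {-4, 0, 0.5, 2.928, 6.928}
xmin=0, ymin=-4, xmax=13.928, ymax=6.928

Answer: 0 -4 13.928 6.928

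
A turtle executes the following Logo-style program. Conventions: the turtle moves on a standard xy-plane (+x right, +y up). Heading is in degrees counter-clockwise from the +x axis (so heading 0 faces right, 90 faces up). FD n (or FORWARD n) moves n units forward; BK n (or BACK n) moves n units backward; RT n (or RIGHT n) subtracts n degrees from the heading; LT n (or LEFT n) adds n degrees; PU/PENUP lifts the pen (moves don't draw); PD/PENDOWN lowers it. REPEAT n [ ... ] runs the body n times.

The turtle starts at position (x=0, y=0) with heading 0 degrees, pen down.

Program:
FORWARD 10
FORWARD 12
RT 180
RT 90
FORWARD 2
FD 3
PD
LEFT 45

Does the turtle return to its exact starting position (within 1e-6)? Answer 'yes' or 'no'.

Answer: no

Derivation:
Executing turtle program step by step:
Start: pos=(0,0), heading=0, pen down
FD 10: (0,0) -> (10,0) [heading=0, draw]
FD 12: (10,0) -> (22,0) [heading=0, draw]
RT 180: heading 0 -> 180
RT 90: heading 180 -> 90
FD 2: (22,0) -> (22,2) [heading=90, draw]
FD 3: (22,2) -> (22,5) [heading=90, draw]
PD: pen down
LT 45: heading 90 -> 135
Final: pos=(22,5), heading=135, 4 segment(s) drawn

Start position: (0, 0)
Final position: (22, 5)
Distance = 22.561; >= 1e-6 -> NOT closed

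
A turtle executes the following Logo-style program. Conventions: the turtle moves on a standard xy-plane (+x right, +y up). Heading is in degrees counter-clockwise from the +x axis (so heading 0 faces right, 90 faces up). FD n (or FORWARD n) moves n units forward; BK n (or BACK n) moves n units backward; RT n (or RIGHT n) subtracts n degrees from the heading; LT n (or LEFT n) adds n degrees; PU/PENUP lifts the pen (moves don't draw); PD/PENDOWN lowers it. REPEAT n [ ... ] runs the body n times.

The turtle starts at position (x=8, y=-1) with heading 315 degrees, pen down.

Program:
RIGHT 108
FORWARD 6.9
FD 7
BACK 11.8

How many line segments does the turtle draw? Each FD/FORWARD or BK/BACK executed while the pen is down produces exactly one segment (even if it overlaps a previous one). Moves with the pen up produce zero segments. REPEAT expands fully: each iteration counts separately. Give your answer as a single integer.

Executing turtle program step by step:
Start: pos=(8,-1), heading=315, pen down
RT 108: heading 315 -> 207
FD 6.9: (8,-1) -> (1.852,-4.133) [heading=207, draw]
FD 7: (1.852,-4.133) -> (-4.385,-7.31) [heading=207, draw]
BK 11.8: (-4.385,-7.31) -> (6.129,-1.953) [heading=207, draw]
Final: pos=(6.129,-1.953), heading=207, 3 segment(s) drawn
Segments drawn: 3

Answer: 3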